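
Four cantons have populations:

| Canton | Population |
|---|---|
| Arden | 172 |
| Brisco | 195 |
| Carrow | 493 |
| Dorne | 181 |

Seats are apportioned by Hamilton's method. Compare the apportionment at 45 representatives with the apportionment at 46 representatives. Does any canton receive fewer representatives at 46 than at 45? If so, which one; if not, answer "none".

At 45 seats: Arden 8, Brisco 8, Carrow 21, Dorne 8.
At 46 seats: Arden 7, Brisco 9, Carrow 22, Dorne 8.
Arden drops from 8 to 7.

Arden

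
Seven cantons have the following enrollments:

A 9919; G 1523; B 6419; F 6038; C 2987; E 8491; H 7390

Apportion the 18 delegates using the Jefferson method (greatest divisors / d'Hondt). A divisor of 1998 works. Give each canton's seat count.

A 4; G 0; B 3; F 3; C 1; E 4; H 3

With modified divisor 1998: modified quotas A 4.964, G 0.762, B 3.213, F 3.022, C 1.495, E 4.250, H 3.699.
Rounding down: A 4, G 0, B 3, F 3, C 1, E 4, H 3 (total 18).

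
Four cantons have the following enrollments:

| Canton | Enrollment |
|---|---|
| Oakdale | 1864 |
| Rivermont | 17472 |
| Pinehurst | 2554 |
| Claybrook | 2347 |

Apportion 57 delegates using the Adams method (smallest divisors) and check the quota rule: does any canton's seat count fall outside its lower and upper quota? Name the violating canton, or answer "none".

Rivermont

Standard quotas: Oakdale 4.384, Rivermont 41.090, Pinehurst 6.006, Claybrook 5.520.
Adams allocation: Oakdale 5, Rivermont 40, Pinehurst 6, Claybrook 6.
Rivermont has quota 41.090 (lower 41, upper 42) but receives 40 — outside the quota interval.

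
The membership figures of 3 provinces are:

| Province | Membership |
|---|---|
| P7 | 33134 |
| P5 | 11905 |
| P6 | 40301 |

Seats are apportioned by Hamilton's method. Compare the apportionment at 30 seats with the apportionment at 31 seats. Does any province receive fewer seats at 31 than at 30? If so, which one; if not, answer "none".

none

At 30 seats: P7 12, P5 4, P6 14.
At 31 seats: P7 12, P5 4, P6 15.
No province's allocation decreased.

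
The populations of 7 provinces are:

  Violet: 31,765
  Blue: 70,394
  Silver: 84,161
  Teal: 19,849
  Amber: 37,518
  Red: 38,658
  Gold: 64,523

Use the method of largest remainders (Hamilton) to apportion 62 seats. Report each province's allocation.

Standard divisor: 346868 ÷ 62 ≈ 5594.645.
Standard quotas: Violet 5.6778, Blue 12.5824, Silver 15.0431, Teal 3.5479, Amber 6.7061, Red 6.9098, Gold 11.5330.
Lower quotas: Violet 5, Blue 12, Silver 15, Teal 3, Amber 6, Red 6, Gold 11 (sum 58, leaving 4 seats).
Remainders in descending order: Red 0.9098, Amber 0.7061, Violet 0.6778, Blue 0.5824, Teal 0.5479, Gold 0.5330, Silver 0.0431.
Largest remainders: Red, Amber, Violet, Blue receive the extra seats.

Violet 6, Blue 13, Silver 15, Teal 3, Amber 7, Red 7, Gold 11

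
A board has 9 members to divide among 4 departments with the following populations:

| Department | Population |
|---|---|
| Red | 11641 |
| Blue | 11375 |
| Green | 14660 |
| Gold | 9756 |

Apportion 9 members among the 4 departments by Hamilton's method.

The standard divisor is 47432/9 ≈ 5270.222.
Standard quotas: Red 2.2088, Blue 2.1584, Green 2.7817, Gold 1.8512.
Lower quotas: Red 2, Blue 2, Green 2, Gold 1 (sum 7, leaving 2 seats).
Remainders in descending order: Gold 0.8512, Green 0.7817, Red 0.2088, Blue 0.1584.
The surplus seats go to Gold, Green.

Red: 2; Blue: 2; Green: 3; Gold: 2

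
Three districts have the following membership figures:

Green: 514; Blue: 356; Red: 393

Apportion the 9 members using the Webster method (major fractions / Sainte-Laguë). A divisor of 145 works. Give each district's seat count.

With modified divisor 145: modified quotas Green 3.545, Blue 2.455, Red 2.710.
Rounding to the nearest integer: Green 4, Blue 2, Red 3 (total 9).

Green 4; Blue 2; Red 3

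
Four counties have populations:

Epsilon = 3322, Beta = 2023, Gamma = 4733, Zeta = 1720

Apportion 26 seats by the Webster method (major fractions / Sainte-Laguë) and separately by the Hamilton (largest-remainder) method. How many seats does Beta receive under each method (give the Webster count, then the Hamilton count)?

4 and 5

Webster: Epsilon 7, Beta 4, Gamma 11, Zeta 4.
Hamilton: Epsilon 7, Beta 5, Gamma 10, Zeta 4.
Beta gets 4 under Webster and 5 under Hamilton.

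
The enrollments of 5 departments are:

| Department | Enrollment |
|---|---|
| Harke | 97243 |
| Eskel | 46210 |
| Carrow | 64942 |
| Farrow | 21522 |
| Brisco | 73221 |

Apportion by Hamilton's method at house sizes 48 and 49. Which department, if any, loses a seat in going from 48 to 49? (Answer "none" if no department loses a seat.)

Farrow

At 48 seats: Harke 15, Eskel 7, Carrow 10, Farrow 4, Brisco 12.
At 49 seats: Harke 16, Eskel 7, Carrow 11, Farrow 3, Brisco 12.
Farrow drops from 4 to 3.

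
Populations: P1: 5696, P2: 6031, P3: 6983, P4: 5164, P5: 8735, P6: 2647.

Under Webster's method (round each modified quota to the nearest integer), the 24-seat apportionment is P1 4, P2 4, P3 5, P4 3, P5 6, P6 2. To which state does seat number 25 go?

Priority for the next seat is population ÷ (current seats + 0.5).
Priorities: P1 1265.778, P2 1340.222, P3 1269.636, P4 1475.429, P5 1343.846, P6 1058.800.
Highest priority: P4.

P4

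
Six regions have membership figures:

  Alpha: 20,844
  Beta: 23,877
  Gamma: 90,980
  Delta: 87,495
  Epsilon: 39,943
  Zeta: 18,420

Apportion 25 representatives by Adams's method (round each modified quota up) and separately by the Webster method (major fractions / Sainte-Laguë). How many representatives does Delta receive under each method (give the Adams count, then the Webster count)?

7 and 8

Adams: Alpha 2, Beta 2, Gamma 8, Delta 7, Epsilon 4, Zeta 2.
Webster: Alpha 2, Beta 2, Gamma 8, Delta 8, Epsilon 3, Zeta 2.
Delta gets 7 under Adams and 8 under Webster.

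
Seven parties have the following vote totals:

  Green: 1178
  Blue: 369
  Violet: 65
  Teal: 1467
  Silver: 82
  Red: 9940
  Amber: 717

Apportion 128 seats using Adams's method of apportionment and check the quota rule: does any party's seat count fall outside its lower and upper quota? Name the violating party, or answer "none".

Standard quotas: Green 10.912, Blue 3.418, Violet 0.602, Teal 13.589, Silver 0.760, Red 92.077, Amber 6.642.
Adams allocation: Green 11, Blue 4, Violet 1, Teal 14, Silver 1, Red 90, Amber 7.
Red has quota 92.077 (lower 92, upper 93) but receives 90 — outside the quota interval.

Red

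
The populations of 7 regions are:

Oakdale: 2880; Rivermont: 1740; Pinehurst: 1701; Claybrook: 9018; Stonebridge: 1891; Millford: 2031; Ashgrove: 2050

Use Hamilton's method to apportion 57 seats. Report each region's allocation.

The standard divisor is 21311/57 ≈ 373.877.
Standard quotas: Oakdale 7.7031, Rivermont 4.6539, Pinehurst 4.5496, Claybrook 24.1202, Stonebridge 5.0578, Millford 5.4323, Ashgrove 5.4831.
Lower quotas: Oakdale 7, Rivermont 4, Pinehurst 4, Claybrook 24, Stonebridge 5, Millford 5, Ashgrove 5 (sum 54, leaving 3 seats).
Remainders in descending order: Oakdale 0.7031, Rivermont 0.6539, Pinehurst 0.5496, Ashgrove 0.4831, Millford 0.4323, Claybrook 0.1202, Stonebridge 0.0578.
The surplus seats go to Oakdale, Rivermont, Pinehurst.

Oakdale 8, Rivermont 5, Pinehurst 5, Claybrook 24, Stonebridge 5, Millford 5, Ashgrove 5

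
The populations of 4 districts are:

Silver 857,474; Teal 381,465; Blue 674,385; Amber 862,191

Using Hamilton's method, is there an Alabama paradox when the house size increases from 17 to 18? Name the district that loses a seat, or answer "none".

At 17 seats: Silver 5, Teal 3, Blue 4, Amber 5.
At 18 seats: Silver 6, Teal 2, Blue 4, Amber 6.
Teal drops from 3 to 2.

Teal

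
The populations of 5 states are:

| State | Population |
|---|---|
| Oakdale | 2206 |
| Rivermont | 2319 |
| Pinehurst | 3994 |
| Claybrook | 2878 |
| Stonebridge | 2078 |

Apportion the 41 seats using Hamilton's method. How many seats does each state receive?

Oakdale: 7, Rivermont: 7, Pinehurst: 12, Claybrook: 9, Stonebridge: 6

The standard divisor is 13475/41 ≈ 328.659.
Standard quotas: Oakdale 6.712, Rivermont 7.056, Pinehurst 12.152, Claybrook 8.757, Stonebridge 6.323.
Lower quotas: Oakdale 6, Rivermont 7, Pinehurst 12, Claybrook 8, Stonebridge 6 (sum 39, leaving 2 seats).
Remainders in descending order: Claybrook 0.757, Oakdale 0.712, Stonebridge 0.323, Pinehurst 0.152, Rivermont 0.056.
The surplus seats go to Claybrook, Oakdale.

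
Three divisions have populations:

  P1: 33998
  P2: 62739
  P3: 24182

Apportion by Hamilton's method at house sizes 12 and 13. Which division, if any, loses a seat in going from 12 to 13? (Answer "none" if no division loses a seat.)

P3

At 12 seats: P1 3, P2 6, P3 3.
At 13 seats: P1 4, P2 7, P3 2.
P3 drops from 3 to 2.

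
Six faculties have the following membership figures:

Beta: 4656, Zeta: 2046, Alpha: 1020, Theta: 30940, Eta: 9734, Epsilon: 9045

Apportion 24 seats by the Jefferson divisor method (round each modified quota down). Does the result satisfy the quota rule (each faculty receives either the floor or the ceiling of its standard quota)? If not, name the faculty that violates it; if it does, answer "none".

Standard quotas: Beta 1.945, Zeta 0.855, Alpha 0.426, Theta 12.927, Eta 4.067, Epsilon 3.779.
Jefferson allocation: Beta 2, Zeta 0, Alpha 0, Theta 14, Eta 4, Epsilon 4.
Theta has quota 12.927 (lower 12, upper 13) but receives 14 — outside the quota interval.

Theta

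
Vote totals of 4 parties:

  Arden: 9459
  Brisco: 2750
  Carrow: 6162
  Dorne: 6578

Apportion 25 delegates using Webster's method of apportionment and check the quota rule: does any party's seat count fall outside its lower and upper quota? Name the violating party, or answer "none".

none

Standard quotas: Arden 9.478, Brisco 2.756, Carrow 6.175, Dorne 6.591.
Webster allocation: Arden 9, Brisco 3, Carrow 6, Dorne 7.
Every allocation lies between the lower and upper quota.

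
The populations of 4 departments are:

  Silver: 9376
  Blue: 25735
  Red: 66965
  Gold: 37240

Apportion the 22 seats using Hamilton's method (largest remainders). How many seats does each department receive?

Silver 1, Blue 4, Red 11, Gold 6

Standard divisor: 139316 ÷ 22 ≈ 6332.545.
Standard quotas: Silver 1.4806, Blue 4.0639, Red 10.5747, Gold 5.8807.
Lower quotas: Silver 1, Blue 4, Red 10, Gold 5 (sum 20, leaving 2 seats).
Remainders in descending order: Gold 0.8807, Red 0.5747, Silver 0.4806, Blue 0.0639.
Largest remainders: Gold, Red receive the extra seats.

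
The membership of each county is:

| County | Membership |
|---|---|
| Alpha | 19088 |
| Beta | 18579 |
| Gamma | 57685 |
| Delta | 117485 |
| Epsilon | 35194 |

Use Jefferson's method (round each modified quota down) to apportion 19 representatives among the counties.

Alpha 1, Beta 1, Gamma 4, Delta 10, Epsilon 3

Standard divisor 248031/19 ≈ 13054.263; standard quotas: Alpha 1.462, Beta 1.423, Gamma 4.419, Delta 9.000, Epsilon 2.696.
Rounding down gives 1, 1, 4, 8, 2 = 16 seats, so the divisor must be adjusted.
With modified divisor 11600: modified quotas Alpha 1.646, Beta 1.602, Gamma 4.973, Delta 10.128, Epsilon 3.034.
Rounding down: Alpha 1, Beta 1, Gamma 4, Delta 10, Epsilon 3 (total 19).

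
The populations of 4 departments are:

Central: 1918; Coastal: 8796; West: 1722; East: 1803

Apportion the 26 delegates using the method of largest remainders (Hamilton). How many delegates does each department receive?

Standard divisor: 14239 ÷ 26 ≈ 547.654.
Standard quotas: Central 3.5022, Coastal 16.0612, West 3.1443, East 3.2922.
Lower quotas: Central 3, Coastal 16, West 3, East 3 (sum 25, leaving 1 seat).
Remainders in descending order: Central 0.5022, East 0.2922, West 0.1443, Coastal 0.0612.
Largest remainder: Central receives the extra seat.

Central 4, Coastal 16, West 3, East 3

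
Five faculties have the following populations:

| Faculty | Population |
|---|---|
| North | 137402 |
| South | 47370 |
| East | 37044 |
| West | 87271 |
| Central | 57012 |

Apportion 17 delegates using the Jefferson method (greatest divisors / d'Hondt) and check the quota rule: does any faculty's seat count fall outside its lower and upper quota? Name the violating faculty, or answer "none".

none

Standard quotas: North 6.380, South 2.200, East 1.720, West 4.052, Central 2.647.
Jefferson allocation: North 7, South 2, East 1, West 4, Central 3.
Every allocation lies between the lower and upper quota.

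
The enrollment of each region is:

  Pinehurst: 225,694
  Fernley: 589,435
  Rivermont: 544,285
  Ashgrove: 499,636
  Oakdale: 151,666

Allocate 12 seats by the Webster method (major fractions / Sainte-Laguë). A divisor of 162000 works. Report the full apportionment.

With modified divisor 162000: modified quotas Pinehurst 1.393, Fernley 3.638, Rivermont 3.360, Ashgrove 3.084, Oakdale 0.936.
Rounding to the nearest integer: Pinehurst 1, Fernley 4, Rivermont 3, Ashgrove 3, Oakdale 1 (total 12).

Pinehurst 1; Fernley 4; Rivermont 3; Ashgrove 3; Oakdale 1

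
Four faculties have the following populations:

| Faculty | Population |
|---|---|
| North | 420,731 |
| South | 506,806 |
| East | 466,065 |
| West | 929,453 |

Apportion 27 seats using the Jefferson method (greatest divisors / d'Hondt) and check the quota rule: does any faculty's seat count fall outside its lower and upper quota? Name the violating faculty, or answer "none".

Standard quotas: North 4.890, South 5.890, East 5.417, West 10.803.
Jefferson allocation: North 5, South 6, East 5, West 11.
Every allocation lies between the lower and upper quota.

none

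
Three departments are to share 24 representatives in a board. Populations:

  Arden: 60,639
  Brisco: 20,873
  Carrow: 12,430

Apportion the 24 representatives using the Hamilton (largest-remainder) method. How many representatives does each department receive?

The standard divisor is 93942/24 ≈ 3914.25.
Standard quotas: Arden 15.4919, Brisco 5.3326, Carrow 3.1756.
Lower quotas: Arden 15, Brisco 5, Carrow 3 (sum 23, leaving 1 seat).
Remainders in descending order: Arden 0.4919, Brisco 0.3326, Carrow 0.1756.
The surplus seat goes to Arden.

Arden 16; Brisco 5; Carrow 3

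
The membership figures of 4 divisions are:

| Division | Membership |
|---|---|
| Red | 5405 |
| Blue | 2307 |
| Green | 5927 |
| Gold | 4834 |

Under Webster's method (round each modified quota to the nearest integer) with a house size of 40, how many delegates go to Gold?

Standard divisor 18473/40 ≈ 461.825; standard quotas: Red 11.704, Blue 4.995, Green 12.834, Gold 10.467.
Rounding to the nearest integer gives Red 12, Blue 5, Green 13, Gold 10 — total 40, matching the house size, so no adjustment is needed.
Gold receives 10.

10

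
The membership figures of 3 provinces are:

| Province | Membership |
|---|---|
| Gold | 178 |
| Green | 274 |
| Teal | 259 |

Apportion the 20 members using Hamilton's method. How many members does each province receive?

Total 711; standard divisor 711/20 ≈ 35.55.
Standard quotas: Gold 5.007, Green 7.707, Teal 7.286.
Lower quotas: Gold 5, Green 7, Teal 7 (sum 19, leaving 1 seat).
Remainders in descending order: Green 0.707, Teal 0.286, Gold 0.007.
Largest remainder: Green receives the extra seat.

Gold=5, Green=8, Teal=7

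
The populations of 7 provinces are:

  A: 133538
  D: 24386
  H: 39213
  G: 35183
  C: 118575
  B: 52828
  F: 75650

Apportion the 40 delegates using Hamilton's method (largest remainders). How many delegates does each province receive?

The standard divisor is 479373/40 ≈ 11984.325.
Standard quotas: A 11.1427, D 2.0348, H 3.2720, G 2.9358, C 9.8942, B 4.4081, F 6.3124.
Lower quotas: A 11, D 2, H 3, G 2, C 9, B 4, F 6 (sum 37, leaving 3 seats).
Remainders in descending order: G 0.9358, C 0.8942, B 0.4081, F 0.3124, H 0.2720, A 0.1427, D 0.0348.
Largest remainders: G, C, B receive the extra seats.

A: 11, D: 2, H: 3, G: 3, C: 10, B: 5, F: 6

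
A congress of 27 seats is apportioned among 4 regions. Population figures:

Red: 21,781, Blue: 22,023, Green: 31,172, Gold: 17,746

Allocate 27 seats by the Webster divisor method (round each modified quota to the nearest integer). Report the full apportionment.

Red: 6; Blue: 7; Green: 9; Gold: 5

Standard divisor 92722/27 ≈ 3434.148; standard quotas: Red 6.342, Blue 6.413, Green 9.077, Gold 5.168.
Rounding to the nearest integer gives 6, 6, 9, 5 = 26 seats, so the divisor must be adjusted.
With modified divisor 3370: modified quotas Red 6.463, Blue 6.535, Green 9.250, Gold 5.266.
Rounding to the nearest integer: Red 6, Blue 7, Green 9, Gold 5 (total 27).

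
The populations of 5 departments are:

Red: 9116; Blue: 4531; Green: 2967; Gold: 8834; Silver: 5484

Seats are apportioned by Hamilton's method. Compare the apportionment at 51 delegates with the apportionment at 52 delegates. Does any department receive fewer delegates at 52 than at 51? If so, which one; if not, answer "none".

At 51 seats: Red 15, Blue 7, Green 5, Gold 15, Silver 9.
At 52 seats: Red 15, Blue 8, Green 5, Gold 15, Silver 9.
No department's allocation decreased.

none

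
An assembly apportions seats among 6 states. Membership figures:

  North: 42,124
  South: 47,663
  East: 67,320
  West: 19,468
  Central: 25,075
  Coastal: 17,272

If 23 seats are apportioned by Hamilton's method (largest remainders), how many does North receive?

Standard divisor: 218922 ÷ 23 ≈ 9518.348.
Standard quotas: North 4.4256, South 5.0075, East 7.0727, West 2.0453, Central 2.6344, Coastal 1.8146.
Lower quotas: North 4, South 5, East 7, West 2, Central 2, Coastal 1 (sum 21, leaving 2 seats).
Remainders in descending order: Coastal 0.8146, Central 0.6344, North 0.4256, East 0.0727, West 0.0453, South 0.0075.
The surplus seats go to Coastal, Central.
North receives 4.

4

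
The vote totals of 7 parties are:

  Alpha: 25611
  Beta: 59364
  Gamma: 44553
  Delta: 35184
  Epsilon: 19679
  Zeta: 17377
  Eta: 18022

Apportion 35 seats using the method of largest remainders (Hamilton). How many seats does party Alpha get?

4

The standard divisor is 219790/35 ≈ 6279.714.
Standard quotas: Alpha 4.0784, Beta 9.4533, Gamma 7.0947, Delta 5.6028, Epsilon 3.1337, Zeta 2.7672, Eta 2.8699.
Lower quotas: Alpha 4, Beta 9, Gamma 7, Delta 5, Epsilon 3, Zeta 2, Eta 2 (sum 32, leaving 3 seats).
Remainders in descending order: Eta 0.8699, Zeta 0.7672, Delta 0.6028, Beta 0.4533, Epsilon 0.1337, Gamma 0.0947, Alpha 0.0784.
Largest remainders: Eta, Zeta, Delta receive the extra seats.
Alpha receives 4.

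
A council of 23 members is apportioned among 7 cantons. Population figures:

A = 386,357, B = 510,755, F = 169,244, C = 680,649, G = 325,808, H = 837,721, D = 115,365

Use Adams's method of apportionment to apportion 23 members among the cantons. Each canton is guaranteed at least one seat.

A 3; B 4; F 2; C 5; G 2; H 6; D 1

Standard divisor 3025899/23 ≈ 131560.826; standard quotas: A 2.937, B 3.882, F 1.286, C 5.174, G 2.476, H 6.368, D 0.877.
Rounding up gives 3, 4, 2, 6, 3, 7, 1 = 26 seats, so the divisor must be adjusted.
With modified divisor 165200: modified quotas A 2.339, B 3.092, F 1.024, C 4.120, G 1.972, H 5.071, D 0.698.
Rounding up: A 3, B 4, F 2, C 5, G 2, H 6, D 1 (total 23).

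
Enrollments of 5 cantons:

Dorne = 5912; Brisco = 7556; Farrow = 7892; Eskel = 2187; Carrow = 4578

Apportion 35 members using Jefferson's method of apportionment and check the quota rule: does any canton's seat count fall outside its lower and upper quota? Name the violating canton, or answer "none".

Standard quotas: Dorne 7.357, Brisco 9.403, Farrow 9.821, Eskel 2.722, Carrow 5.697.
Jefferson allocation: Dorne 7, Brisco 10, Farrow 10, Eskel 2, Carrow 6.
Every allocation lies between the lower and upper quota.

none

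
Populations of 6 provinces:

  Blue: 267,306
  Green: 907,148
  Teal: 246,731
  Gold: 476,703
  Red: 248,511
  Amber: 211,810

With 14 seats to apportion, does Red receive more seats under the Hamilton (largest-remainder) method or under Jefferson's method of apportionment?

Hamilton

Hamilton: Blue 2, Green 5, Teal 1, Gold 3, Red 2, Amber 1.
Jefferson: Blue 2, Green 6, Teal 1, Gold 3, Red 1, Amber 1.
Red gets 2 under Hamilton and 1 under Jefferson.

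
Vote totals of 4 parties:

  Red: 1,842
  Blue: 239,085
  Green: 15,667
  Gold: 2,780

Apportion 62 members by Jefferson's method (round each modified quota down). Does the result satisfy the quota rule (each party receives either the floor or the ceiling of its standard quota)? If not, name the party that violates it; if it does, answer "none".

Standard quotas: Red 0.440, Blue 57.150, Green 3.745, Gold 0.665.
Jefferson allocation: Red 0, Blue 59, Green 3, Gold 0.
Blue has quota 57.150 (lower 57, upper 58) but receives 59 — outside the quota interval.

Blue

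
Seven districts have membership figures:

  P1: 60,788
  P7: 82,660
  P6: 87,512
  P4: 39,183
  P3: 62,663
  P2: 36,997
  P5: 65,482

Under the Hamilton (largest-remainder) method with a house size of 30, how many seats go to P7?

Standard divisor: 435285 ÷ 30 ≈ 14509.5.
Standard quotas: P1 4.1895, P7 5.6970, P6 6.0314, P4 2.7005, P3 4.3188, P2 2.5498, P5 4.5130.
Lower quotas: P1 4, P7 5, P6 6, P4 2, P3 4, P2 2, P5 4 (sum 27, leaving 3 seats).
Remainders in descending order: P4 0.7005, P7 0.6970, P2 0.5498, P5 0.5130, P3 0.3188, P1 0.1895, P6 0.0314.
Largest remainders: P4, P7, P2 receive the extra seats.
P7 receives 6.

6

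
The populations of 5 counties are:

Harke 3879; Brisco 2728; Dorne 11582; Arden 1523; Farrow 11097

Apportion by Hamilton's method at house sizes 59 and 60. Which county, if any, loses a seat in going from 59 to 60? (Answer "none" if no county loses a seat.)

At 59 seats: Harke 8, Brisco 5, Dorne 22, Arden 3, Farrow 21.
At 60 seats: Harke 7, Brisco 5, Dorne 23, Arden 3, Farrow 22.
Harke drops from 8 to 7.

Harke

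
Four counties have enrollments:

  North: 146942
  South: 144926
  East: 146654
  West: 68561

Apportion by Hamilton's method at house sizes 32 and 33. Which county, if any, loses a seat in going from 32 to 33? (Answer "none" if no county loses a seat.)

West

At 32 seats: North 9, South 9, East 9, West 5.
At 33 seats: North 10, South 9, East 10, West 4.
West drops from 5 to 4.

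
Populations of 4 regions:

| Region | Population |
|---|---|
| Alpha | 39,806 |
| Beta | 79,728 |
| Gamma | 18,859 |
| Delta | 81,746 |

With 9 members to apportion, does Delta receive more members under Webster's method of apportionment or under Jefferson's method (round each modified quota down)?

Webster: Alpha 2, Beta 3, Gamma 1, Delta 3.
Jefferson: Alpha 1, Beta 4, Gamma 0, Delta 4.
Delta gets 3 under Webster and 4 under Jefferson.

Jefferson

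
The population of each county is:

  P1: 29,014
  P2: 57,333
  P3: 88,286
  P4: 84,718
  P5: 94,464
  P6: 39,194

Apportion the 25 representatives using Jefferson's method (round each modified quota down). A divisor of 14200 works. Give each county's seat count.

With modified divisor 14200: modified quotas P1 2.043, P2 4.038, P3 6.217, P4 5.966, P5 6.652, P6 2.760.
Rounding down: P1 2, P2 4, P3 6, P4 5, P5 6, P6 2 (total 25).

P1 2; P2 4; P3 6; P4 5; P5 6; P6 2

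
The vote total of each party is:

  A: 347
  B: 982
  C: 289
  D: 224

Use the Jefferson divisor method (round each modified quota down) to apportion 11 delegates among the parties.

Standard divisor 1842/11 ≈ 167.455; standard quotas: A 2.072, B 5.864, C 1.726, D 1.338.
Rounding down gives 2, 5, 1, 1 = 9 seats, so the divisor must be adjusted.
With modified divisor 142: modified quotas A 2.444, B 6.915, C 2.035, D 1.577.
Rounding down: A 2, B 6, C 2, D 1 (total 11).

A 2; B 6; C 2; D 1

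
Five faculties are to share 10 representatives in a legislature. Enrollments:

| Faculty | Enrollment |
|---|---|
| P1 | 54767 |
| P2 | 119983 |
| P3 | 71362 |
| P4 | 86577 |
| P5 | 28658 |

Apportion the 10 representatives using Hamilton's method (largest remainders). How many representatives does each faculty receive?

P1 2; P2 3; P3 2; P4 2; P5 1

Total 361347; standard divisor 361347/10 ≈ 36134.7.
Standard quotas: P1 1.5156, P2 3.3204, P3 1.9749, P4 2.3960, P5 0.7931.
Lower quotas: P1 1, P2 3, P3 1, P4 2, P5 0 (sum 7, leaving 3 seats).
Remainders in descending order: P3 0.9749, P5 0.7931, P1 0.5156, P4 0.3960, P2 0.3204.
The surplus seats go to P3, P5, P1.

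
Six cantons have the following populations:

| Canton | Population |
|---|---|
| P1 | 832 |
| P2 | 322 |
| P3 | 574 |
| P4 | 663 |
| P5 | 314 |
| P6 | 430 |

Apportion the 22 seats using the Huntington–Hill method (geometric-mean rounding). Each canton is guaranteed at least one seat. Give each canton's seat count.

With divisor 140: modified quotas P1 5.943, P2 2.300, P3 4.100, P4 4.736, P5 2.243, P6 3.071.
Geometric-mean thresholds: P1 √(5·6)=5.477, P2 √(2·3)=2.449, P3 √(4·5)=4.472, P4 √(4·5)=4.472, P5 √(2·3)=2.449, P6 √(3·4)=3.464.
Each quota rounded against its threshold gives P1 6, P2 2, P3 4, P4 5, P5 2, P6 3 (total 22).

P1 6, P2 2, P3 4, P4 5, P5 2, P6 3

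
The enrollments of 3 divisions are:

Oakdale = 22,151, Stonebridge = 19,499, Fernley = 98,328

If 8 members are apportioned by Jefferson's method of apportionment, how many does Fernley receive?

6

Standard divisor 139978/8 ≈ 17497.25; standard quotas: Oakdale 1.266, Stonebridge 1.114, Fernley 5.620.
Rounding down gives 1, 1, 5 = 7 seats, so the divisor must be adjusted.
With modified divisor 15200: modified quotas Oakdale 1.457, Stonebridge 1.283, Fernley 6.469.
Rounding down: Oakdale 1, Stonebridge 1, Fernley 6 (total 8).
Fernley receives 6.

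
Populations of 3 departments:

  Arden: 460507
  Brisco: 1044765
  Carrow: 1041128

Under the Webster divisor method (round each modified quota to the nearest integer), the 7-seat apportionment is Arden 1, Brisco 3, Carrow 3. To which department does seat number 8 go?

Priority for the next seat is population ÷ (current seats + 0.5).
Priorities: Arden 307004.667, Brisco 298504.286, Carrow 297465.143.
Highest priority: Arden.

Arden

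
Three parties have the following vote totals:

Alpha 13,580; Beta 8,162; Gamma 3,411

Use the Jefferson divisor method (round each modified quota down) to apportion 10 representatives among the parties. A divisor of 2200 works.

Alpha 6, Beta 3, Gamma 1

With modified divisor 2200: modified quotas Alpha 6.173, Beta 3.710, Gamma 1.550.
Rounding down: Alpha 6, Beta 3, Gamma 1 (total 10).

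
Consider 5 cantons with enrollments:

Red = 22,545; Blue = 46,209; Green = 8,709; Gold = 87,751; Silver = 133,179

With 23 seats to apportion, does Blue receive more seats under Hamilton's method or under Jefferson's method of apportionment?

Hamilton: Red 2, Blue 3, Green 1, Gold 7, Silver 10.
Jefferson: Red 1, Blue 4, Green 0, Gold 7, Silver 11.
Blue gets 3 under Hamilton and 4 under Jefferson.

Jefferson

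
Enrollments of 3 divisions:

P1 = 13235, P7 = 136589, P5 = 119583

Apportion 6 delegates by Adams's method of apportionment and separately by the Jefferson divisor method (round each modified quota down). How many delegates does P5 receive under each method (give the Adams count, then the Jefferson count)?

Adams: P1 1, P7 3, P5 2.
Jefferson: P1 0, P7 3, P5 3.
P5 gets 2 under Adams and 3 under Jefferson.

2 and 3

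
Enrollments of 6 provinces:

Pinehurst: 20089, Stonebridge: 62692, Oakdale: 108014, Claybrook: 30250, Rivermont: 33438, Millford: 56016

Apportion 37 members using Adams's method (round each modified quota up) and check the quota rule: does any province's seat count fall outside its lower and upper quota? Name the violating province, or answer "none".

Standard quotas: Pinehurst 2.394, Stonebridge 7.471, Oakdale 12.871, Claybrook 3.605, Rivermont 3.985, Millford 6.675.
Adams allocation: Pinehurst 3, Stonebridge 7, Oakdale 12, Claybrook 4, Rivermont 4, Millford 7.
Every allocation lies between the lower and upper quota.

none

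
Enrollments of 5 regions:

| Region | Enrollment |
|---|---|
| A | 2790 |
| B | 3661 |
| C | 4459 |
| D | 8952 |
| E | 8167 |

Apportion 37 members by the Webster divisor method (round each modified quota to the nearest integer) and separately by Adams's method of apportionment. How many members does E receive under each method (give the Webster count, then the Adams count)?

Webster: A 4, B 5, C 6, D 12, E 10.
Adams: A 4, B 5, C 6, D 11, E 11.
E gets 10 under Webster and 11 under Adams.

10 and 11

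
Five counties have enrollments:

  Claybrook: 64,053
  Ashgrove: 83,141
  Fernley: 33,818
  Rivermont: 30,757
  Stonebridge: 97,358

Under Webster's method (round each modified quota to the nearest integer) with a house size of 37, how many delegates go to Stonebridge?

Standard divisor 309127/37 ≈ 8354.784; standard quotas: Claybrook 7.667, Ashgrove 9.951, Fernley 4.048, Rivermont 3.681, Stonebridge 11.653.
Rounding to the nearest integer gives 8, 10, 4, 4, 12 = 38 seats, so the divisor must be adjusted.
With modified divisor 8500: modified quotas Claybrook 7.536, Ashgrove 9.781, Fernley 3.979, Rivermont 3.618, Stonebridge 11.454.
Rounding to the nearest integer: Claybrook 8, Ashgrove 10, Fernley 4, Rivermont 4, Stonebridge 11 (total 37).
Stonebridge receives 11.

11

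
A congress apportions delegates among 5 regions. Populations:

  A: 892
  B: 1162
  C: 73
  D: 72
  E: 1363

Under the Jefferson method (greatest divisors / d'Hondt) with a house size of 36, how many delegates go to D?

0

Standard divisor 3562/36 ≈ 98.944; standard quotas: A 9.015, B 11.744, C 0.738, D 0.728, E 13.775.
Rounding down gives 9, 11, 0, 0, 13 = 33 seats, so the divisor must be adjusted.
With modified divisor 90: modified quotas A 9.911, B 12.911, C 0.811, D 0.800, E 15.144.
Rounding down: A 9, B 12, C 0, D 0, E 15 (total 36).
D receives 0.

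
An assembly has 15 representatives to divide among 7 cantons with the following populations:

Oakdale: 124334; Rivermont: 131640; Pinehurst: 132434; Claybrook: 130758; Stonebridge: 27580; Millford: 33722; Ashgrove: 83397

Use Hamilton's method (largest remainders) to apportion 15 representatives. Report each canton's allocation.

Total 663865; standard divisor 663865/15 ≈ 44257.667.
Standard quotas: Oakdale 2.8093, Rivermont 2.9744, Pinehurst 2.9923, Claybrook 2.9545, Stonebridge 0.6232, Millford 0.7619, Ashgrove 1.8844.
Lower quotas: Oakdale 2, Rivermont 2, Pinehurst 2, Claybrook 2, Stonebridge 0, Millford 0, Ashgrove 1 (sum 9, leaving 6 seats).
Remainders in descending order: Pinehurst 0.9923, Rivermont 0.9744, Claybrook 0.9545, Ashgrove 0.8844, Oakdale 0.8093, Millford 0.7619, Stonebridge 0.6232.
Largest remainders: Pinehurst, Rivermont, Claybrook, Ashgrove, Oakdale, Millford receive the extra seats.

Oakdale 3, Rivermont 3, Pinehurst 3, Claybrook 3, Stonebridge 0, Millford 1, Ashgrove 2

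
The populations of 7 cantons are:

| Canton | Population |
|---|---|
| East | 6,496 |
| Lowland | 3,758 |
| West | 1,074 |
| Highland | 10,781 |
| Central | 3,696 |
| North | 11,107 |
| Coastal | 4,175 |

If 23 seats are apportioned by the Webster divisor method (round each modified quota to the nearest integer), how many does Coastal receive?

Standard divisor 41087/23 ≈ 1786.391; standard quotas: East 3.636, Lowland 2.104, West 0.601, Highland 6.035, Central 2.069, North 6.218, Coastal 2.337.
Rounding to the nearest integer gives East 4, Lowland 2, West 1, Highland 6, Central 2, North 6, Coastal 2 — total 23, matching the house size, so no adjustment is needed.
Coastal receives 2.

2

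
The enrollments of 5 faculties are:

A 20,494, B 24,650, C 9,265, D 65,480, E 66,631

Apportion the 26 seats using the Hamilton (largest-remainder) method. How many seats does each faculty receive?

Standard divisor: 186520 ÷ 26 ≈ 7173.846.
Standard quotas: A 2.8568, B 3.4361, C 1.2915, D 9.1276, E 9.2880.
Lower quotas: A 2, B 3, C 1, D 9, E 9 (sum 24, leaving 2 seats).
Remainders in descending order: A 0.8568, B 0.4361, C 0.2915, E 0.2880, D 0.1276.
Largest remainders: A, B receive the extra seats.

A 3; B 4; C 1; D 9; E 9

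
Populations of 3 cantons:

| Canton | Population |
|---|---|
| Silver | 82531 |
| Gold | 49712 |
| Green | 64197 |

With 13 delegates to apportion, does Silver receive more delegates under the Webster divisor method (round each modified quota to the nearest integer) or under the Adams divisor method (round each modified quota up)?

Webster

Webster: Silver 6, Gold 3, Green 4.
Adams: Silver 5, Gold 4, Green 4.
Silver gets 6 under Webster and 5 under Adams.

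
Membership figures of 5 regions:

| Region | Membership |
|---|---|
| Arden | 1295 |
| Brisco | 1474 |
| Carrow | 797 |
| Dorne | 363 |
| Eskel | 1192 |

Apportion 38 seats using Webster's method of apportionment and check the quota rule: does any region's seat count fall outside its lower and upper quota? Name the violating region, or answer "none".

none

Standard quotas: Arden 9.609, Brisco 10.938, Carrow 5.914, Dorne 2.694, Eskel 8.845.
Webster allocation: Arden 9, Brisco 11, Carrow 6, Dorne 3, Eskel 9.
Every allocation lies between the lower and upper quota.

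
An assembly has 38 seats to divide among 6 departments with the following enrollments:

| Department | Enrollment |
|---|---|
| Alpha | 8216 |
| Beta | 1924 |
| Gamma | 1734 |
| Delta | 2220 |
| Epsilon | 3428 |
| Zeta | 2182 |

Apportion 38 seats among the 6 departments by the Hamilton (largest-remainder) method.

Standard divisor: 19704 ÷ 38 ≈ 518.526.
Standard quotas: Alpha 15.8449, Beta 3.7105, Gamma 3.3441, Delta 4.2814, Epsilon 6.6110, Zeta 4.2081.
Lower quotas: Alpha 15, Beta 3, Gamma 3, Delta 4, Epsilon 6, Zeta 4 (sum 35, leaving 3 seats).
Remainders in descending order: Alpha 0.8449, Beta 0.7105, Epsilon 0.6110, Gamma 0.3441, Delta 0.2814, Zeta 0.2081.
The surplus seats go to Alpha, Beta, Epsilon.

Alpha 16; Beta 4; Gamma 3; Delta 4; Epsilon 7; Zeta 4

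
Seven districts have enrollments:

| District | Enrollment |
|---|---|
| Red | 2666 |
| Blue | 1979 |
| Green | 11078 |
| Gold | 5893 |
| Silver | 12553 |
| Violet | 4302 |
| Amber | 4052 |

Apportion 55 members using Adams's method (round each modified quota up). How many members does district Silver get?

15

Standard divisor 42523/55 ≈ 773.145; standard quotas: Red 3.448, Blue 2.560, Green 14.328, Gold 7.622, Silver 16.236, Violet 5.564, Amber 5.241.
Rounding up gives 4, 3, 15, 8, 17, 6, 6 = 59 seats, so the divisor must be adjusted.
With modified divisor 839: modified quotas Red 3.178, Blue 2.359, Green 13.204, Gold 7.024, Silver 14.962, Violet 5.128, Amber 4.830.
Rounding up: Red 4, Blue 3, Green 14, Gold 8, Silver 15, Violet 6, Amber 5 (total 55).
Silver receives 15.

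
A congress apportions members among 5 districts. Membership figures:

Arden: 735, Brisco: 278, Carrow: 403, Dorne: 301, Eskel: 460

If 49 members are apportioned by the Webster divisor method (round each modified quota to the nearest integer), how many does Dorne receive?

Standard divisor 2177/49 ≈ 44.429; standard quotas: Arden 16.543, Brisco 6.257, Carrow 9.071, Dorne 6.775, Eskel 10.354.
Rounding to the nearest integer gives Arden 17, Brisco 6, Carrow 9, Dorne 7, Eskel 10 — total 49, matching the house size, so no adjustment is needed.
Dorne receives 7.

7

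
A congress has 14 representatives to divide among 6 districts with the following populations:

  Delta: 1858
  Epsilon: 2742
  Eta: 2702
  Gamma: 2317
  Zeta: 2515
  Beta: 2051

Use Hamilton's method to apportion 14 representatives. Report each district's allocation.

Delta=2, Epsilon=3, Eta=3, Gamma=2, Zeta=2, Beta=2

Total 14185; standard divisor 14185/14 ≈ 1013.214.
Standard quotas: Delta 1.834, Epsilon 2.706, Eta 2.667, Gamma 2.287, Zeta 2.482, Beta 2.024.
Lower quotas: Delta 1, Epsilon 2, Eta 2, Gamma 2, Zeta 2, Beta 2 (sum 11, leaving 3 seats).
Remainders in descending order: Delta 0.834, Epsilon 0.706, Eta 0.667, Zeta 0.482, Gamma 0.287, Beta 0.024.
The surplus seats go to Delta, Epsilon, Eta.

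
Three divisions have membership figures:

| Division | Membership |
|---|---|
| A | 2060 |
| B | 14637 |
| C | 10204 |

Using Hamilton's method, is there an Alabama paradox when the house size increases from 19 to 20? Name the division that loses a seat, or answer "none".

A

At 19 seats: A 2, B 10, C 7.
At 20 seats: A 1, B 11, C 8.
A drops from 2 to 1.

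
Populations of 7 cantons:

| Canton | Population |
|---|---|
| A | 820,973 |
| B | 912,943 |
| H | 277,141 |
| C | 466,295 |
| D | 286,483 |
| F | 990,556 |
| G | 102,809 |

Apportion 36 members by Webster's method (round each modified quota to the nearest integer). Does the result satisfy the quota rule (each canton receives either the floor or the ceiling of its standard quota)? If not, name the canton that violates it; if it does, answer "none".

Standard quotas: A 7.662, B 8.521, H 2.587, C 4.352, D 2.674, F 9.245, G 0.960.
Webster allocation: A 8, B 8, H 3, C 4, D 3, F 9, G 1.
Every allocation lies between the lower and upper quota.

none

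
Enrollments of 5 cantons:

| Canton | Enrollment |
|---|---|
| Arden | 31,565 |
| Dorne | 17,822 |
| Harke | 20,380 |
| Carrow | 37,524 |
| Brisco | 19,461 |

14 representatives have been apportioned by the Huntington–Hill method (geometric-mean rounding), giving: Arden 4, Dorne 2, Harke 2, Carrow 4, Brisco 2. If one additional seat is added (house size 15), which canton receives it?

Priority for the next seat is population ÷ (√(s·(s+1))).
Priorities: Arden 7058.149, Dorne 7275.801, Harke 8320.100, Carrow 8390.621, Brisco 7944.920.
Highest priority: Carrow.

Carrow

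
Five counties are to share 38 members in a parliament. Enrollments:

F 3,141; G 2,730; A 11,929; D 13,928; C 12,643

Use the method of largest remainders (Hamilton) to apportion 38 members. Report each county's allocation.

F=3; G=2; A=10; D=12; C=11

Standard divisor: 44371 ÷ 38 ≈ 1167.658.
Standard quotas: F 2.6900, G 2.3380, A 10.2162, D 11.9282, C 10.8277.
Lower quotas: F 2, G 2, A 10, D 11, C 10 (sum 35, leaving 3 seats).
Remainders in descending order: D 0.9282, C 0.8277, F 0.6900, G 0.3380, A 0.2162.
The surplus seats go to D, C, F.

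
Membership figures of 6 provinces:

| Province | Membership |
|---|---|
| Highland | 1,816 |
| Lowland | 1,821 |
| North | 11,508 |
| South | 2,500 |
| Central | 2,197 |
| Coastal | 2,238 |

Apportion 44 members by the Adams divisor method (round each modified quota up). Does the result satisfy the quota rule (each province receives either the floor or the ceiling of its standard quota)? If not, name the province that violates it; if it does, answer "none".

North

Standard quotas: Highland 3.619, Lowland 3.629, North 22.933, South 4.982, Central 4.378, Coastal 4.460.
Adams allocation: Highland 4, Lowland 4, North 21, South 5, Central 5, Coastal 5.
North has quota 22.933 (lower 22, upper 23) but receives 21 — outside the quota interval.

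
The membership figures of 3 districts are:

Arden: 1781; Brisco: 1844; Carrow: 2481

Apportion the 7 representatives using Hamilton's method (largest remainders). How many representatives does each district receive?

Total 6106; standard divisor 6106/7 ≈ 872.286.
Standard quotas: Arden 2.042, Brisco 2.114, Carrow 2.844.
Lower quotas: Arden 2, Brisco 2, Carrow 2 (sum 6, leaving 1 seat).
Remainders in descending order: Carrow 0.844, Brisco 0.114, Arden 0.042.
The surplus seat goes to Carrow.

Arden=2; Brisco=2; Carrow=3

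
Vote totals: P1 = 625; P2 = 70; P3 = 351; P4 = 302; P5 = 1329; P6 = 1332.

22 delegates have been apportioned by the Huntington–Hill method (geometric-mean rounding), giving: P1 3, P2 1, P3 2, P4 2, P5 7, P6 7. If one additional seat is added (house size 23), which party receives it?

P1

Priority for the next seat is population ÷ (√(s·(s+1))).
Priorities: P1 180.422, P2 49.497, P3 143.295, P4 123.291, P5 177.595, P6 177.996.
Highest priority: P1.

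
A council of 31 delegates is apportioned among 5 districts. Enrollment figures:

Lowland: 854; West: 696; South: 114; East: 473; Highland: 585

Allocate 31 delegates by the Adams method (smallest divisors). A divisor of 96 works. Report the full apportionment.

Lowland 9, West 8, South 2, East 5, Highland 7

With modified divisor 96: modified quotas Lowland 8.896, West 7.250, South 1.188, East 4.927, Highland 6.094.
Rounding up: Lowland 9, West 8, South 2, East 5, Highland 7 (total 31).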